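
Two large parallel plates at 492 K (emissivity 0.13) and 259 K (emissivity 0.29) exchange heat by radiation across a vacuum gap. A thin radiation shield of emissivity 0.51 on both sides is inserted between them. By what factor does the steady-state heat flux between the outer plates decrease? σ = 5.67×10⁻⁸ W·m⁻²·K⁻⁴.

factor ≈ 1.29

Without shield: q₀ = σΔ(T⁴)/(1/ε₁+1/ε₂−1) with denominator 10.14.
With shield the two gaps are in series; the resistances add: (1/ε₁+1/ε_s−1)+(1/ε_s+1/ε₂−1) = 8.653+4.409 = 13.06.
Heat-flux ratio q₀/q = 13.06/10.14.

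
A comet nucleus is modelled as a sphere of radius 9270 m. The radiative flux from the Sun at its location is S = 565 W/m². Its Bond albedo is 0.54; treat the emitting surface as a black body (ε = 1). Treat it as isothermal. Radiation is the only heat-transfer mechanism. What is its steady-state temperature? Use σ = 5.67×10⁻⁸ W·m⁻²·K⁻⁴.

At equilibrium, absorbed power = emitted power.
Absorbing cross-section = πr² = 2.700×10⁸ m²; emitting surface = 4πr² = 1.080×10⁹ m² (ratio 4).
(1−a)S·A_cross = εσ·A_surf·T⁴  ⇒  T⁴ = (1−a)S/(4σ).
T⁴ = 0.460·565/(4·5.67×10⁻⁸) = 1.146×10⁹ K⁴.
T = (1.146×10⁹)^(1/4).

T ≈ 184 K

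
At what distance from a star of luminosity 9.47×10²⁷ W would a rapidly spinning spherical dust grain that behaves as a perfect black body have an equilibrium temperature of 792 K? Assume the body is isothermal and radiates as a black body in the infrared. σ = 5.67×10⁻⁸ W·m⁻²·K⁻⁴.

d ≈ 9.19×10¹⁰ m

For an isothermal black-emitting sphere, (1−a)S·πr² = σ·4πr²·T⁴ ⇒ S = 4σT⁴/(1−a).
S = 4·5.67×10⁻⁸·(792)⁴/1.00 = 89240 W/m².
Flux falls as S = L/(4πd²), so d = √(L/(4πS)) = √(9.47×10²⁷/(4π·89240)).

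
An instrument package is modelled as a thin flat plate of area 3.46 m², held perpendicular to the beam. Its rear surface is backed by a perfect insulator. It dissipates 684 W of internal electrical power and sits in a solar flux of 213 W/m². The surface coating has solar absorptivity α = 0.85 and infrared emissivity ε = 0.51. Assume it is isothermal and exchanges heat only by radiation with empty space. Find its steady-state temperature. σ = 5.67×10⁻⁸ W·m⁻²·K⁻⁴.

At steady state, absorbed solar power + internal power = radiated power.
Absorbed: α·S·A_cross = 0.85·213·3.460 = 626.4 W (cross-section A).
Total input = 626.4 + 684 = 1310 W.
Radiated: εσ·A_surf·T⁴ with A_surf = A = 3.460 m².
T⁴ = 1310/(0.51·5.67×10⁻⁸·3.460) = 1.310×10¹⁰ K⁴.

T ≈ 338 K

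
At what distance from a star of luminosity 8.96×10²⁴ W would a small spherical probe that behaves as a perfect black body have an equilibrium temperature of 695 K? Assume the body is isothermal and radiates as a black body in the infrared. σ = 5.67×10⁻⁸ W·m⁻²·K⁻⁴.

For an isothermal black-emitting sphere, (1−a)S·πr² = σ·4πr²·T⁴ ⇒ S = 4σT⁴/(1−a).
S = 4·5.67×10⁻⁸·(695)⁴/1.00 = 52920 W/m².
Flux falls as S = L/(4πd²), so d = √(L/(4πS)) = √(8.96×10²⁴/(4π·52920)).

d ≈ 3.67×10⁹ m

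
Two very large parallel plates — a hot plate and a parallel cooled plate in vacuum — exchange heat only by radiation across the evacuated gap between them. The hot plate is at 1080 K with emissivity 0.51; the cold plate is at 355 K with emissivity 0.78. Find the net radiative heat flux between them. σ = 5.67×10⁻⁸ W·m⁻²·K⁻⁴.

For two infinite grey parallel plates, q = σ(T₁⁴ − T₂⁴)/(1/ε₁ + 1/ε₂ − 1).
T₁⁴ − T₂⁴ = 1.360×10¹² − 1.588×10¹⁰ = 1.345×10¹² K⁴.
1/ε₁ + 1/ε₂ − 1 = 1.961 + 1.282 − 1 = 2.243.
q = 5.67×10⁻⁸ × 1.345×10¹² / 2.243.

q ≈ 34000 W/m²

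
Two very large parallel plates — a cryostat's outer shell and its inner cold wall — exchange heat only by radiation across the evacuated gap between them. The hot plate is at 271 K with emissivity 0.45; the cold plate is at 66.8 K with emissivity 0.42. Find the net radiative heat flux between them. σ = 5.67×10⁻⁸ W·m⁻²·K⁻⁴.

For two infinite grey parallel plates, q = σ(T₁⁴ − T₂⁴)/(1/ε₁ + 1/ε₂ − 1).
T₁⁴ − T₂⁴ = 5.394×10⁹ − 1.991×10⁷ = 5.374×10⁹ K⁴.
1/ε₁ + 1/ε₂ − 1 = 2.222 + 2.381 − 1 = 3.603.
q = 5.67×10⁻⁸ × 5.374×10⁹ / 3.603.

q ≈ 84.6 W/m²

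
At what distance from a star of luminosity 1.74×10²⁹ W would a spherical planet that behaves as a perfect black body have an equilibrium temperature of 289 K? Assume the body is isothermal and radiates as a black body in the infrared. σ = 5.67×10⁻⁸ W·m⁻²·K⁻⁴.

For an isothermal black-emitting sphere, (1−a)S·πr² = σ·4πr²·T⁴ ⇒ S = 4σT⁴/(1−a).
S = 4·5.67×10⁻⁸·(289)⁴/1.00 = 1582 W/m².
Flux falls as S = L/(4πd²), so d = √(L/(4πS)) = √(1.74×10²⁹/(4π·1582)).

d ≈ 2.96×10¹² m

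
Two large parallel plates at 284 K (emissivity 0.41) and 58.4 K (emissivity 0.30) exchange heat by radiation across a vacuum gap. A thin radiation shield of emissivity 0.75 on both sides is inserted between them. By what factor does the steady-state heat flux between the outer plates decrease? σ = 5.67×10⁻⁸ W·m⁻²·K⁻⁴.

Without shield: q₀ = σΔ(T⁴)/(1/ε₁+1/ε₂−1) with denominator 4.772.
With shield the two gaps are in series; the resistances add: (1/ε₁+1/ε_s−1)+(1/ε_s+1/ε₂−1) = 2.772+3.667 = 6.439.
Heat-flux ratio q₀/q = 6.439/4.772.

factor ≈ 1.35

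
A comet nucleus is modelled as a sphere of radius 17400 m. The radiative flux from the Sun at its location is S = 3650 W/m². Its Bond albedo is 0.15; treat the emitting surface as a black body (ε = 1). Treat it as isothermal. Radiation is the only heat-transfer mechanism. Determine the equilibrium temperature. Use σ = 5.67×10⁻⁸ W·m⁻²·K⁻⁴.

At equilibrium, absorbed power = emitted power.
Absorbing cross-section = πr² = 9.511×10⁸ m²; emitting surface = 4πr² = 3.805×10⁹ m² (ratio 4).
(1−a)S·A_cross = εσ·A_surf·T⁴  ⇒  T⁴ = (1−a)S/(4σ).
T⁴ = 0.850·3650/(4·5.67×10⁻⁸) = 1.368×10¹⁰ K⁴.
T = (1.368×10¹⁰)^(1/4).

T ≈ 342 K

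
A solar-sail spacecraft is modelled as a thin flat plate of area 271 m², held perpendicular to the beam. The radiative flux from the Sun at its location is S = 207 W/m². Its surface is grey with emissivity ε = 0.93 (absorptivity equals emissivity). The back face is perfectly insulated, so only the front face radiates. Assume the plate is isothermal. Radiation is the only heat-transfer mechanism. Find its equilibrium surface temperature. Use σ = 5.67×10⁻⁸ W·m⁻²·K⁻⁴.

T ≈ 246 K

At equilibrium, absorbed power = emitted power.
Absorbing cross-section = A = 271.0 m²; emitting surface = A = 271.0 m² (ratio 1).
εS·A_cross = εσ·A_surf·T⁴  ⇒  T⁴ = S/(1σ)   (ε cancels).
T⁴ = 207/(1·5.67×10⁻⁸) = 3.651×10⁹ K⁴.
T = (3.651×10⁹)^(1/4).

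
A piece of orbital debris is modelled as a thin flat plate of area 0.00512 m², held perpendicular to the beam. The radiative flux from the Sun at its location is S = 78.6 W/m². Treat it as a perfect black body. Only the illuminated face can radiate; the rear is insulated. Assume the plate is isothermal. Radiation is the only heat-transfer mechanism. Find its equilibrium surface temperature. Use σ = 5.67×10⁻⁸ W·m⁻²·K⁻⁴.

T ≈ 193 K

At equilibrium, absorbed power = emitted power.
Absorbing cross-section = A = 0.005120 m²; emitting surface = A = 0.005120 m² (ratio 1).
S·A_cross = εσ·A_surf·T⁴  ⇒  T⁴ = S/(1σ).
T⁴ = 1.00·78.6/(1·5.67×10⁻⁸) = 1.386×10⁹ K⁴.
T = (1.386×10⁹)^(1/4).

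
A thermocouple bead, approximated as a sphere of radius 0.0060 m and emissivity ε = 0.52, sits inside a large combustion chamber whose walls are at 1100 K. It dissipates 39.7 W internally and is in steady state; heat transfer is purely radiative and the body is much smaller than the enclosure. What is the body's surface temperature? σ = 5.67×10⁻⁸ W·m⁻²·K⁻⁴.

T ≈ 1450 K

For a small grey body in a large enclosure, net radiated power = εσA(T⁴ − T_w⁴).
Steady state: P = εσA(T⁴ − T_w⁴) with A = 4πr² = 4.524×10⁻⁴ m².
T⁴ = P/(εσA) + T_w⁴ = 39.7/(0.52·5.67×10⁻⁸·4.524×10⁻⁴) + (1100)⁴
    = 2.976×10¹² + 1.464×10¹² = 4.441×10¹² K⁴.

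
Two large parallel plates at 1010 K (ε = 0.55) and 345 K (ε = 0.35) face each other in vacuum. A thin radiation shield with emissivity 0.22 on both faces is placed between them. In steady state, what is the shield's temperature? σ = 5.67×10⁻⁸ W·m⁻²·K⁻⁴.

T_s ≈ 870 K

In steady state the net flux on the hot side equals that on the cold side.
σ(T₁⁴−T_s⁴)/D₁ = σ(T_s⁴−T₂⁴)/D₂, with D₁ = 1/ε₁+1/ε_s−1 = 5.364, D₂ = 1/ε_s+1/ε₂−1 = 6.403.
Solve for T_s⁴: T_s⁴ = (D₂·T₁⁴ + D₁·T₂⁴)/(D₁+D₂) = 5.727×10¹¹ K⁴.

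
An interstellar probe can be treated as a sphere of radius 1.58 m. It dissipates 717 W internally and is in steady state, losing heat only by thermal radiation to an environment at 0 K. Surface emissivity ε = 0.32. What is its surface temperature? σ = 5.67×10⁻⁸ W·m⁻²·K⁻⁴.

T ≈ 188 K

Steady state: internal power = radiated power, P = εσA T⁴.
Radiating area A = 4πr² = 31.37 m².
T⁴ = P/(εσA) = 717/(0.32·5.67×10⁻⁸·31.37) = 1.260×10⁹ K⁴.
T = (1.260×10⁹)^(1/4).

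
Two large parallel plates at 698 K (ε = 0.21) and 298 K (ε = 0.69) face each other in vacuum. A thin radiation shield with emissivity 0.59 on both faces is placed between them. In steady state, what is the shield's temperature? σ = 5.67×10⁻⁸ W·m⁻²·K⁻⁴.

T_s ≈ 519 K

In steady state the net flux on the hot side equals that on the cold side.
σ(T₁⁴−T_s⁴)/D₁ = σ(T_s⁴−T₂⁴)/D₂, with D₁ = 1/ε₁+1/ε_s−1 = 5.457, D₂ = 1/ε_s+1/ε₂−1 = 2.144.
Solve for T_s⁴: T_s⁴ = (D₂·T₁⁴ + D₁·T₂⁴)/(D₁+D₂) = 7.262×10¹⁰ K⁴.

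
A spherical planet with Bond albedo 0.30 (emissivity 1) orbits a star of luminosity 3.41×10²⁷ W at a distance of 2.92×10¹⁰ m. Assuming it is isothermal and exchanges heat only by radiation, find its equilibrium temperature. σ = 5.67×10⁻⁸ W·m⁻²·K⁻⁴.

T ≈ 996 K

First find the stellar flux at distance d: S = L/(4πd²) = 3.41×10²⁷/(4π·(2.92×10¹⁰)²) = 3.183×10⁵ W/m².
For an isothermal sphere, absorbed (1−a)S·πr² = emitted σ·4πr²·T⁴, so T⁴ = (1−a)S/(4σ).
T⁴ = 0.700·3.183×10⁵/(4·5.67×10⁻⁸) = 9.823×10¹¹ K⁴.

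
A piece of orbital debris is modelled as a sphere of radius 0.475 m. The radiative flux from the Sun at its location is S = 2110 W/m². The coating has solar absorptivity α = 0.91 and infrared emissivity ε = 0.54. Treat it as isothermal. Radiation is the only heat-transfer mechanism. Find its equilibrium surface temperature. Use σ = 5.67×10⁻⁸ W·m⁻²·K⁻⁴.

At equilibrium, absorbed power = emitted power.
Absorbing cross-section = πr² = 0.7088 m²; emitting surface = 4πr² = 2.835 m² (ratio 4).
αS·A_cross = εσ·A_surf·T⁴  ⇒  T⁴ = αS/(ε·4σ).
T⁴ = 0.910·2110/(0.54·4·5.67×10⁻⁸) = 1.568×10¹⁰ K⁴.
T = (1.568×10¹⁰)^(1/4).

T ≈ 354 K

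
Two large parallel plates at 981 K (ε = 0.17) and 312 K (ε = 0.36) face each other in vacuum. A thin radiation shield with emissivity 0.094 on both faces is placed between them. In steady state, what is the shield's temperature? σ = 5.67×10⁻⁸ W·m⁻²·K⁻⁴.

In steady state the net flux on the hot side equals that on the cold side.
σ(T₁⁴−T_s⁴)/D₁ = σ(T_s⁴−T₂⁴)/D₂, with D₁ = 1/ε₁+1/ε_s−1 = 15.52, D₂ = 1/ε_s+1/ε₂−1 = 12.42.
Solve for T_s⁴: T_s⁴ = (D₂·T₁⁴ + D₁·T₂⁴)/(D₁+D₂) = 4.169×10¹¹ K⁴.

T_s ≈ 804 K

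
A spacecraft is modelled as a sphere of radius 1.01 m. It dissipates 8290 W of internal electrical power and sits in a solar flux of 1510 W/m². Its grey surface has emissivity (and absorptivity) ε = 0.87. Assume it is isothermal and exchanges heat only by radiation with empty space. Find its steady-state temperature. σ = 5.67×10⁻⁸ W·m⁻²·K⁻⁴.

At steady state, absorbed solar power + internal power = radiated power.
Absorbed: α·S·A_cross = 0.87·1510·3.205 = 4210 W (cross-section πr²).
Total input = 4210 + 8290 = 12500 W.
Radiated: εσ·A_surf·T⁴ with A_surf = 4πr² = 12.82 m².
T⁴ = 12500/(0.87·5.67×10⁻⁸·12.82) = 1.977×10¹⁰ K⁴.

T ≈ 375 K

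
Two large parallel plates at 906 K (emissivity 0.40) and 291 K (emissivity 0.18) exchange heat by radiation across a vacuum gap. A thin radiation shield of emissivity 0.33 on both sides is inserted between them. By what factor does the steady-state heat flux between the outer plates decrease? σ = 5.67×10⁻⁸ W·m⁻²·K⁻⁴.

factor ≈ 1.72

Without shield: q₀ = σΔ(T⁴)/(1/ε₁+1/ε₂−1) with denominator 7.056.
With shield the two gaps are in series; the resistances add: (1/ε₁+1/ε_s−1)+(1/ε_s+1/ε₂−1) = 4.530+7.586 = 12.12.
Heat-flux ratio q₀/q = 12.12/7.056.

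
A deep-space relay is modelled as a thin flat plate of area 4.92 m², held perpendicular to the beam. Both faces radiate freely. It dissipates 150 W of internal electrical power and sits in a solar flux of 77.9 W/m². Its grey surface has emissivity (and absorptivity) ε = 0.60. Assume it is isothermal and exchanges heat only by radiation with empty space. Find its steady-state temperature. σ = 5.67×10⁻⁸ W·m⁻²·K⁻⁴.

T ≈ 184 K

At steady state, absorbed solar power + internal power = radiated power.
Absorbed: α·S·A_cross = 0.60·77.9·4.920 = 230.0 W (cross-section A).
Total input = 230.0 + 150 = 380.0 W.
Radiated: εσ·A_surf·T⁴ with A_surf = 2A = 9.840 m².
T⁴ = 380.0/(0.60·5.67×10⁻⁸·9.840) = 1.135×10⁹ K⁴.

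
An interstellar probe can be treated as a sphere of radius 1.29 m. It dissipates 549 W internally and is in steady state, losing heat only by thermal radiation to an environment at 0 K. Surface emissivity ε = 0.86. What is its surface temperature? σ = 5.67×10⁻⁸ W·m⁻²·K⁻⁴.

Steady state: internal power = radiated power, P = εσA T⁴.
Radiating area A = 4πr² = 20.91 m².
T⁴ = P/(εσA) = 549/(0.86·5.67×10⁻⁸·20.91) = 5.384×10⁸ K⁴.
T = (5.384×10⁸)^(1/4).

T ≈ 152 K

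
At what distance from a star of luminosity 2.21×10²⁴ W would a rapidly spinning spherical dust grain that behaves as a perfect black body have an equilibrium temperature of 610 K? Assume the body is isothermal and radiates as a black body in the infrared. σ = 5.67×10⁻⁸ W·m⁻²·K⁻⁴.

d ≈ 2.37×10⁹ m

For an isothermal black-emitting sphere, (1−a)S·πr² = σ·4πr²·T⁴ ⇒ S = 4σT⁴/(1−a).
S = 4·5.67×10⁻⁸·(610)⁴/1.00 = 31400 W/m².
Flux falls as S = L/(4πd²), so d = √(L/(4πS)) = √(2.21×10²⁴/(4π·31400)).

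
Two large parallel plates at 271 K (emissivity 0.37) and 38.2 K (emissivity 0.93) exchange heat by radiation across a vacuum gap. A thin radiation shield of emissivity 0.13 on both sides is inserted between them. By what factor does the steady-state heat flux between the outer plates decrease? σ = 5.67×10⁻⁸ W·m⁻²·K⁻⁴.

Without shield: q₀ = σΔ(T⁴)/(1/ε₁+1/ε₂−1) with denominator 2.778.
With shield the two gaps are in series; the resistances add: (1/ε₁+1/ε_s−1)+(1/ε_s+1/ε₂−1) = 9.395+7.768 = 17.16.
Heat-flux ratio q₀/q = 17.16/2.778.

factor ≈ 6.18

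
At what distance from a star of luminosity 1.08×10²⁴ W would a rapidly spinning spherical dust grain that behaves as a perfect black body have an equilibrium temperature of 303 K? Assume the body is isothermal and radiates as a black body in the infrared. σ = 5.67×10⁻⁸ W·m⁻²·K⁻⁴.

d ≈ 6.71×10⁹ m

For an isothermal black-emitting sphere, (1−a)S·πr² = σ·4πr²·T⁴ ⇒ S = 4σT⁴/(1−a).
S = 4·5.67×10⁻⁸·(303)⁴/1.00 = 1912 W/m².
Flux falls as S = L/(4πd²), so d = √(L/(4πS)) = √(1.08×10²⁴/(4π·1912)).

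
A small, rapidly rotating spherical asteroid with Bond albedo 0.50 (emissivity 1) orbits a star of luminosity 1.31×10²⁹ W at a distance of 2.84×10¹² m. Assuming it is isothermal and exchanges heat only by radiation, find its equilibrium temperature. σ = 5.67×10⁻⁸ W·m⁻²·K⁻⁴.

T ≈ 231 K

First find the stellar flux at distance d: S = L/(4πd²) = 1.31×10²⁹/(4π·(2.84×10¹²)²) = 1292 W/m².
For an isothermal sphere, absorbed (1−a)S·πr² = emitted σ·4πr²·T⁴, so T⁴ = (1−a)S/(4σ).
T⁴ = 0.500·1292/(4·5.67×10⁻⁸) = 2.849×10⁹ K⁴.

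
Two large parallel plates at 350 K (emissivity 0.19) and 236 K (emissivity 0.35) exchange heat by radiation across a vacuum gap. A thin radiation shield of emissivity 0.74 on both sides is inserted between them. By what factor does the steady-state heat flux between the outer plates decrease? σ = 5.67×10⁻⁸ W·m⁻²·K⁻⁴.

Without shield: q₀ = σΔ(T⁴)/(1/ε₁+1/ε₂−1) with denominator 7.120.
With shield the two gaps are in series; the resistances add: (1/ε₁+1/ε_s−1)+(1/ε_s+1/ε₂−1) = 5.615+3.208 = 8.823.
Heat-flux ratio q₀/q = 8.823/7.120.

factor ≈ 1.24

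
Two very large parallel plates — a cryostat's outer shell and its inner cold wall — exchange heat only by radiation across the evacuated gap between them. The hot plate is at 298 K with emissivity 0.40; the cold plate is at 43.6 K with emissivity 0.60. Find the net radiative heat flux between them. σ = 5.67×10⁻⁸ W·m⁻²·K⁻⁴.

q ≈ 141 W/m²

For two infinite grey parallel plates, q = σ(T₁⁴ − T₂⁴)/(1/ε₁ + 1/ε₂ − 1).
T₁⁴ − T₂⁴ = 7.886×10⁹ − 3.614×10⁶ = 7.883×10⁹ K⁴.
1/ε₁ + 1/ε₂ − 1 = 2.500 + 1.667 − 1 = 3.167.
q = 5.67×10⁻⁸ × 7.883×10⁹ / 3.167.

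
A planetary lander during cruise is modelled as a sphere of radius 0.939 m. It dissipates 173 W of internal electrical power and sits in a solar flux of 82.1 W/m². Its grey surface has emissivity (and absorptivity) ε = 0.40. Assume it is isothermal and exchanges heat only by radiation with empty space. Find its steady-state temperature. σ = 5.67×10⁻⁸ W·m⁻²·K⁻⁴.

At steady state, absorbed solar power + internal power = radiated power.
Absorbed: α·S·A_cross = 0.40·82.1·2.770 = 90.97 W (cross-section πr²).
Total input = 90.97 + 173 = 264.0 W.
Radiated: εσ·A_surf·T⁴ with A_surf = 4πr² = 11.08 m².
T⁴ = 264.0/(0.40·5.67×10⁻⁸·11.08) = 1.050×10⁹ K⁴.

T ≈ 180 K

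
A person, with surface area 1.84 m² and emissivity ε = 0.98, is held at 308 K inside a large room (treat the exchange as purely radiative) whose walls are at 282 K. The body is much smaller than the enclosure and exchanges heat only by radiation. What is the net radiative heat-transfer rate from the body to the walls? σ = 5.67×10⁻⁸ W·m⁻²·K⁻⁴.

P_net ≈ 274 W

For a small grey body in a large enclosure: P_net = εσA(T_body⁴ − T_wall⁴).
A = 1.84 m²; T_body⁴ − T_wall⁴ = 8.999×10⁹ − 6.324×10⁹ = 2.675×10⁹ K⁴.
|P_net| = 0.98·5.67×10⁻⁸·1.840·2.675×10⁹.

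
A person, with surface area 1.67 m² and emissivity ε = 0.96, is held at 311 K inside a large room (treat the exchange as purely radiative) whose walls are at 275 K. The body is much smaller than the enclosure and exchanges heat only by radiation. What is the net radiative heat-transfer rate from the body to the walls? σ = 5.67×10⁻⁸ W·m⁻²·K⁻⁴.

For a small grey body in a large enclosure: P_net = εσA(T_body⁴ − T_wall⁴).
A = 1.67 m²; T_body⁴ − T_wall⁴ = 9.355×10⁹ − 5.719×10⁹ = 3.636×10⁹ K⁴.
|P_net| = 0.96·5.67×10⁻⁸·1.670·3.636×10⁹.

P_net ≈ 331 W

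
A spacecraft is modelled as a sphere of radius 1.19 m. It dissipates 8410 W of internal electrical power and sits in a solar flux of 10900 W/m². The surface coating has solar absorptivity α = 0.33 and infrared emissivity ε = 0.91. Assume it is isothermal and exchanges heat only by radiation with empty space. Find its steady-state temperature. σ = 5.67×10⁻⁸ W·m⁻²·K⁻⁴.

At steady state, absorbed solar power + internal power = radiated power.
Absorbed: α·S·A_cross = 0.33·10900·4.449 = 16000 W (cross-section πr²).
Total input = 16000 + 8410 = 24410 W.
Radiated: εσ·A_surf·T⁴ with A_surf = 4πr² = 17.80 m².
T⁴ = 24410/(0.91·5.67×10⁻⁸·17.80) = 2.659×10¹⁰ K⁴.

T ≈ 404 K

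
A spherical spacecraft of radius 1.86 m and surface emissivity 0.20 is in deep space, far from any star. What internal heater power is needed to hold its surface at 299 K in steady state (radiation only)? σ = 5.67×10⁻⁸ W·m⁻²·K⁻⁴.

P = εσ·4πr²·T⁴.
4πr² = 43.47 m²; T⁴ = 7.993×10⁹ K⁴.
P = 0.20·5.67×10⁻⁸·43.47·7.993×10⁹.

P ≈ 3940 W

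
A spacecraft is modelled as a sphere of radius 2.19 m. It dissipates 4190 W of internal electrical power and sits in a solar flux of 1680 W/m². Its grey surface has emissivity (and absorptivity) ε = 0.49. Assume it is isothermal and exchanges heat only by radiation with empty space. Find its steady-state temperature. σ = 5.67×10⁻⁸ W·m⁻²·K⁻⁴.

T ≈ 316 K

At steady state, absorbed solar power + internal power = radiated power.
Absorbed: α·S·A_cross = 0.49·1680·15.07 = 12400 W (cross-section πr²).
Total input = 12400 + 4190 = 16590 W.
Radiated: εσ·A_surf·T⁴ with A_surf = 4πr² = 60.27 m².
T⁴ = 16590/(0.49·5.67×10⁻⁸·60.27) = 9.910×10⁹ K⁴.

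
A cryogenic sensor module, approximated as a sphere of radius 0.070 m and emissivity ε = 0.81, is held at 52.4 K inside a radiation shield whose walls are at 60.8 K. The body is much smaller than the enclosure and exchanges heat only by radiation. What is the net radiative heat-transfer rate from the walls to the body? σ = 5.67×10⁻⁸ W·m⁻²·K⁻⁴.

For a small grey body in a large enclosure: P_net = εσA(T_body⁴ − T_wall⁴).
A = 4πr² = 0.06158 m²; T_body⁴ − T_wall⁴ = 7.539×10⁶ − 1.367×10⁷ = -6.126×10⁶ K⁴.
|P_net| = 0.81·5.67×10⁻⁸·0.06158·6.126×10⁶.

P_net ≈ 0.0173 W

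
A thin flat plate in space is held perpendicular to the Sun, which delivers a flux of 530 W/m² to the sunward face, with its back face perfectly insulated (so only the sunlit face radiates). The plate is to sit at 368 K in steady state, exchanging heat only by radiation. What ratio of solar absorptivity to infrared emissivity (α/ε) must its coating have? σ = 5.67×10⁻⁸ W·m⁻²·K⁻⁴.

α/ε ≈ 1.96

Balance: αS·A = εσ·1A·T⁴ ⇒ α/ε = σT⁴/S.
α/ε = 5.67×10⁻⁸·(368)⁴/530 = 5.67×10⁻⁸·1.834×10¹⁰/530.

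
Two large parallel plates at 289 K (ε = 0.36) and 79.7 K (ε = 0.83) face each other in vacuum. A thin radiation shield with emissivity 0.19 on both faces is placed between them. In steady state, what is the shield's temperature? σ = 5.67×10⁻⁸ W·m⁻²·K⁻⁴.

T_s ≈ 235 K

In steady state the net flux on the hot side equals that on the cold side.
σ(T₁⁴−T_s⁴)/D₁ = σ(T_s⁴−T₂⁴)/D₂, with D₁ = 1/ε₁+1/ε_s−1 = 7.041, D₂ = 1/ε_s+1/ε₂−1 = 5.468.
Solve for T_s⁴: T_s⁴ = (D₂·T₁⁴ + D₁·T₂⁴)/(D₁+D₂) = 3.072×10⁹ K⁴.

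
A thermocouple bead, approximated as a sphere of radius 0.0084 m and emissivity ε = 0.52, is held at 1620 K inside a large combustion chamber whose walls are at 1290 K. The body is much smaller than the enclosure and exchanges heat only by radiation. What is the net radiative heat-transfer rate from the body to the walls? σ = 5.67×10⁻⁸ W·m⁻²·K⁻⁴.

P_net ≈ 108 W

For a small grey body in a large enclosure: P_net = εσA(T_body⁴ − T_wall⁴).
A = 4πr² = 8.867×10⁻⁴ m²; T_body⁴ − T_wall⁴ = 6.887×10¹² − 2.769×10¹² = 4.118×10¹² K⁴.
|P_net| = 0.52·5.67×10⁻⁸·8.867×10⁻⁴·4.118×10¹².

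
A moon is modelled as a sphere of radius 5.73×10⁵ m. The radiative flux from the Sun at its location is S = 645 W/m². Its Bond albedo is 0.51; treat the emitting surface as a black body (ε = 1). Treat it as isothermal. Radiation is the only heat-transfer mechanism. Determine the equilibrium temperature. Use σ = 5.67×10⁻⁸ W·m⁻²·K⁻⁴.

At equilibrium, absorbed power = emitted power.
Absorbing cross-section = πr² = 1.031×10¹² m²; emitting surface = 4πr² = 4.126×10¹² m² (ratio 4).
(1−a)S·A_cross = εσ·A_surf·T⁴  ⇒  T⁴ = (1−a)S/(4σ).
T⁴ = 0.490·645/(4·5.67×10⁻⁸) = 1.394×10⁹ K⁴.
T = (1.394×10⁹)^(1/4).

T ≈ 193 K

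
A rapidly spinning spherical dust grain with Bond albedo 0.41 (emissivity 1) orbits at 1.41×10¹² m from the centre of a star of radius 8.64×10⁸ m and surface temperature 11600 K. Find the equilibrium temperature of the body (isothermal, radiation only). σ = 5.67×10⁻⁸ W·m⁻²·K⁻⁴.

The star's surface emits σT_*⁴; at distance d the flux is S = σT_*⁴(R_*/d)².
S = 5.67×10⁻⁸·(11600)⁴·(8.64×10⁸/1.41×10¹²)² = 385.5 W/m².
For an isothermal sphere T⁴ = (1−a)S/(4σ) = 1.003×10⁹ K⁴.

T ≈ 178 K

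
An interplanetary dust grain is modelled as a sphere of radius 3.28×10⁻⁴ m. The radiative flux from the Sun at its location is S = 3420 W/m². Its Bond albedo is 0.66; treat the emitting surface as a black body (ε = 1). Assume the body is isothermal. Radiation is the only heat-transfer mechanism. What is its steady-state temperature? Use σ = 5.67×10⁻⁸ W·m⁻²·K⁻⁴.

T ≈ 268 K

At equilibrium, absorbed power = emitted power.
Absorbing cross-section = πr² = 3.380×10⁻⁷ m²; emitting surface = 4πr² = 1.352×10⁻⁶ m² (ratio 4).
(1−a)S·A_cross = εσ·A_surf·T⁴  ⇒  T⁴ = (1−a)S/(4σ).
T⁴ = 0.340·3420/(4·5.67×10⁻⁸) = 5.127×10⁹ K⁴.
T = (5.127×10⁹)^(1/4).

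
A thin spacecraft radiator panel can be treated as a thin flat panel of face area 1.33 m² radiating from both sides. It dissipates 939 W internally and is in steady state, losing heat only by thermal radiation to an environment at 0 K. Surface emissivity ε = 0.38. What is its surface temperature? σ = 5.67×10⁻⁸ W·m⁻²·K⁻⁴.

T ≈ 358 K

Steady state: internal power = radiated power, P = εσA T⁴.
Radiating area A = 2·1.33 = 2.660 m².
T⁴ = P/(εσA) = 939/(0.38·5.67×10⁻⁸·2.660) = 1.638×10¹⁰ K⁴.
T = (1.638×10¹⁰)^(1/4).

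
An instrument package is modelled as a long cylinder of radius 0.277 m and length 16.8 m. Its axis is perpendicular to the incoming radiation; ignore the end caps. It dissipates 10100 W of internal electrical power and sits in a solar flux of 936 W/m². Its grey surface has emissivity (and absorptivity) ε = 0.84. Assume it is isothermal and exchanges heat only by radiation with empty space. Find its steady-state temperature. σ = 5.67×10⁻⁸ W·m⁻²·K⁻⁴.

At steady state, absorbed solar power + internal power = radiated power.
Absorbed: α·S·A_cross = 0.84·936·9.307 = 7318 W (cross-section 2rL).
Total input = 7318 + 10100 = 17420 W.
Radiated: εσ·A_surf·T⁴ with A_surf = 2πrL = 29.24 m².
T⁴ = 17420/(0.84·5.67×10⁻⁸·29.24) = 1.251×10¹⁰ K⁴.

T ≈ 334 K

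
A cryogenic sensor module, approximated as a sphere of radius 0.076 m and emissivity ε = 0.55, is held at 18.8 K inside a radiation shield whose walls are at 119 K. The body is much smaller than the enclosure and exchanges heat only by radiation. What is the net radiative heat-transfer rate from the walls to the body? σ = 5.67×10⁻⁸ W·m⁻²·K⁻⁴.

P_net ≈ 0.454 W

For a small grey body in a large enclosure: P_net = εσA(T_body⁴ − T_wall⁴).
A = 4πr² = 0.07258 m²; T_body⁴ − T_wall⁴ = 1.249×10⁵ − 2.005×10⁸ = -2.004×10⁸ K⁴.
|P_net| = 0.55·5.67×10⁻⁸·0.07258·2.004×10⁸.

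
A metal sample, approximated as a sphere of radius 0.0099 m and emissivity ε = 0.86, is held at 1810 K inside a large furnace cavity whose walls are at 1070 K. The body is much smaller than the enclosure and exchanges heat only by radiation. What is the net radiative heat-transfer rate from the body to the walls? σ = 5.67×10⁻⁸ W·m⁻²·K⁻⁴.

P_net ≈ 566 W

For a small grey body in a large enclosure: P_net = εσA(T_body⁴ − T_wall⁴).
A = 4πr² = 0.001232 m²; T_body⁴ − T_wall⁴ = 1.073×10¹³ − 1.311×10¹² = 9.422×10¹² K⁴.
|P_net| = 0.86·5.67×10⁻⁸·0.001232·9.422×10¹².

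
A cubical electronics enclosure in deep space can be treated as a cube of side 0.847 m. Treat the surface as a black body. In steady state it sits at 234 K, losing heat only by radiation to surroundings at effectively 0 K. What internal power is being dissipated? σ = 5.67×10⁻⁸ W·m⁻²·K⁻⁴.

Steady state: P = εσA T⁴.
A = 6L² = 4.304 m²; T⁴ = (234)⁴ = 2.998×10⁹ K⁴.
P = 1.0 × 5.67×10⁻⁸ × 4.304 × 2.998×10⁹.

P ≈ 732 W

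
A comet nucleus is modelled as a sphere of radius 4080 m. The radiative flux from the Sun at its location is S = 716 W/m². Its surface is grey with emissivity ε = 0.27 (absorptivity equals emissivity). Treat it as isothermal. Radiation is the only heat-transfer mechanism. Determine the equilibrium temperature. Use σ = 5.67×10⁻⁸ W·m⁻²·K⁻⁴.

T ≈ 237 K

At equilibrium, absorbed power = emitted power.
Absorbing cross-section = πr² = 5.230×10⁷ m²; emitting surface = 4πr² = 2.092×10⁸ m² (ratio 4).
εS·A_cross = εσ·A_surf·T⁴  ⇒  T⁴ = S/(4σ)   (ε cancels).
T⁴ = 716/(4·5.67×10⁻⁸) = 3.157×10⁹ K⁴.
T = (3.157×10⁹)^(1/4).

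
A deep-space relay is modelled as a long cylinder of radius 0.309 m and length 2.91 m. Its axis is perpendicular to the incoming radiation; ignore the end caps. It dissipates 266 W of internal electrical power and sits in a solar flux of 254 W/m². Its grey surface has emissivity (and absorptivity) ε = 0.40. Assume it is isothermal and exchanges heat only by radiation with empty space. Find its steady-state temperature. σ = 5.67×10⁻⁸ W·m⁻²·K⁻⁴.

T ≈ 243 K

At steady state, absorbed solar power + internal power = radiated power.
Absorbed: α·S·A_cross = 0.40·254·1.798 = 182.7 W (cross-section 2rL).
Total input = 182.7 + 266 = 448.7 W.
Radiated: εσ·A_surf·T⁴ with A_surf = 2πrL = 5.650 m².
T⁴ = 448.7/(0.40·5.67×10⁻⁸·5.650) = 3.502×10⁹ K⁴.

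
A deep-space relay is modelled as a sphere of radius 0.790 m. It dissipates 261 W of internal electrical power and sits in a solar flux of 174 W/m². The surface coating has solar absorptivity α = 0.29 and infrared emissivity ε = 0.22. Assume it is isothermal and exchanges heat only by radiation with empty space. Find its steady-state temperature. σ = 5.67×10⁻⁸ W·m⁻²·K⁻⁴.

T ≈ 246 K

At steady state, absorbed solar power + internal power = radiated power.
Absorbed: α·S·A_cross = 0.29·174·1.961 = 98.94 W (cross-section πr²).
Total input = 98.94 + 261 = 359.9 W.
Radiated: εσ·A_surf·T⁴ with A_surf = 4πr² = 7.843 m².
T⁴ = 359.9/(0.22·5.67×10⁻⁸·7.843) = 3.679×10⁹ K⁴.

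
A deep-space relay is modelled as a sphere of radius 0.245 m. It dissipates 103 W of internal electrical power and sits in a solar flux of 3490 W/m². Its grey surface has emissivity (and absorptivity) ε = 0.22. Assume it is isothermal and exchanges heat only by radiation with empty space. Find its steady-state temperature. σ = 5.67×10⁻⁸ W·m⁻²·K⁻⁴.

T ≈ 403 K

At steady state, absorbed solar power + internal power = radiated power.
Absorbed: α·S·A_cross = 0.22·3490·0.1886 = 144.8 W (cross-section πr²).
Total input = 144.8 + 103 = 247.8 W.
Radiated: εσ·A_surf·T⁴ with A_surf = 4πr² = 0.7543 m².
T⁴ = 247.8/(0.22·5.67×10⁻⁸·0.7543) = 2.633×10¹⁰ K⁴.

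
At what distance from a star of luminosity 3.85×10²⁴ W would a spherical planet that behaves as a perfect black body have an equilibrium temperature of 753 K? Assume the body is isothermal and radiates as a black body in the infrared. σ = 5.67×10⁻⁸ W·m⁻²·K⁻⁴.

For an isothermal black-emitting sphere, (1−a)S·πr² = σ·4πr²·T⁴ ⇒ S = 4σT⁴/(1−a).
S = 4·5.67×10⁻⁸·(753)⁴/1.00 = 72920 W/m².
Flux falls as S = L/(4πd²), so d = √(L/(4πS)) = √(3.85×10²⁴/(4π·72920)).

d ≈ 2.05×10⁹ m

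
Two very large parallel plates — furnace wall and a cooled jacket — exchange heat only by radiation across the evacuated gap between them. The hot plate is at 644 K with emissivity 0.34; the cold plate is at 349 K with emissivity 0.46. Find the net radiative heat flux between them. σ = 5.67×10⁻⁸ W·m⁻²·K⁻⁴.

q ≈ 2170 W/m²

For two infinite grey parallel plates, q = σ(T₁⁴ − T₂⁴)/(1/ε₁ + 1/ε₂ − 1).
T₁⁴ − T₂⁴ = 1.720×10¹¹ − 1.484×10¹⁰ = 1.572×10¹¹ K⁴.
1/ε₁ + 1/ε₂ − 1 = 2.941 + 2.174 − 1 = 4.115.
q = 5.67×10⁻⁸ × 1.572×10¹¹ / 4.115.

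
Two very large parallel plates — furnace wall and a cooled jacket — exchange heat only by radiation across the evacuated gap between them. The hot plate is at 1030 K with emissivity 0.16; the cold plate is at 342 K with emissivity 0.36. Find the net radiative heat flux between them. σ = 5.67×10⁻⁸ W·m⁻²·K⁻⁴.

q ≈ 7850 W/m²

For two infinite grey parallel plates, q = σ(T₁⁴ − T₂⁴)/(1/ε₁ + 1/ε₂ − 1).
T₁⁴ − T₂⁴ = 1.126×10¹² − 1.368×10¹⁰ = 1.112×10¹² K⁴.
1/ε₁ + 1/ε₂ − 1 = 6.250 + 2.778 − 1 = 8.028.
q = 5.67×10⁻⁸ × 1.112×10¹² / 8.028.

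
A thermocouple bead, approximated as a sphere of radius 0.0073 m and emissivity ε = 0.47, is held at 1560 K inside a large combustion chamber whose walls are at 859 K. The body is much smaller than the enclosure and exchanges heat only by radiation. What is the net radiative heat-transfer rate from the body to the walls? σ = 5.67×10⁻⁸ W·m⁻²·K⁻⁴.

For a small grey body in a large enclosure: P_net = εσA(T_body⁴ − T_wall⁴).
A = 4πr² = 6.697×10⁻⁴ m²; T_body⁴ − T_wall⁴ = 5.922×10¹² − 5.445×10¹¹ = 5.378×10¹² K⁴.
|P_net| = 0.47·5.67×10⁻⁸·6.697×10⁻⁴·5.378×10¹².

P_net ≈ 96.0 W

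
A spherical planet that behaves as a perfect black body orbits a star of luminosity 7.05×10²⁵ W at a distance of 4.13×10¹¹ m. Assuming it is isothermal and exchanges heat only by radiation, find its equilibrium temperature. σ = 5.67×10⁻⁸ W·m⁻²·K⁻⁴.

First find the stellar flux at distance d: S = L/(4πd²) = 7.05×10²⁵/(4π·(4.13×10¹¹)²) = 32.89 W/m².
For an isothermal sphere, absorbed (1−a)S·πr² = emitted σ·4πr²·T⁴, so T⁴ = (1−a)S/(4σ).
T⁴ = 1.00·32.89/(4·5.67×10⁻⁸) = 1.450×10⁸ K⁴.

T ≈ 110 K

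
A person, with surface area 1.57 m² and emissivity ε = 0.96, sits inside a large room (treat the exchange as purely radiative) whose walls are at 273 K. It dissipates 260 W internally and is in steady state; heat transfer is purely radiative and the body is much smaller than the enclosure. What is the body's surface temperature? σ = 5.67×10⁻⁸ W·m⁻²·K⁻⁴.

T ≈ 304 K

For a small grey body in a large enclosure, net radiated power = εσA(T⁴ − T_w⁴).
Steady state: P = εσA(T⁴ − T_w⁴) with A = 1.57 m².
T⁴ = P/(εσA) + T_w⁴ = 260/(0.96·5.67×10⁻⁸·1.570) + (273)⁴
    = 3.042×10⁹ + 5.555×10⁹ = 8.597×10⁹ K⁴.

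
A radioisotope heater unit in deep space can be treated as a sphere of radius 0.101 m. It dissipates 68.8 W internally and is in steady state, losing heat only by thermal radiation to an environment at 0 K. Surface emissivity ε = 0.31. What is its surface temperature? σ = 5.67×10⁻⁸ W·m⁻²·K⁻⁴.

T ≈ 418 K

Steady state: internal power = radiated power, P = εσA T⁴.
Radiating area A = 4πr² = 0.1282 m².
T⁴ = P/(εσA) = 68.8/(0.31·5.67×10⁻⁸·0.1282) = 3.053×10¹⁰ K⁴.
T = (3.053×10¹⁰)^(1/4).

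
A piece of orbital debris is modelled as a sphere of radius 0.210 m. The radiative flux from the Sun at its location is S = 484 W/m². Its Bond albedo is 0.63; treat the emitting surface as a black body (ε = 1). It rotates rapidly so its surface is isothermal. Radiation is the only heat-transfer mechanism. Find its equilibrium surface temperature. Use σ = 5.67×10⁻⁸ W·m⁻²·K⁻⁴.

At equilibrium, absorbed power = emitted power.
Absorbing cross-section = πr² = 0.1385 m²; emitting surface = 4πr² = 0.5542 m² (ratio 4).
(1−a)S·A_cross = εσ·A_surf·T⁴  ⇒  T⁴ = (1−a)S/(4σ).
T⁴ = 0.370·484/(4·5.67×10⁻⁸) = 7.896×10⁸ K⁴.
T = (7.896×10⁸)^(1/4).

T ≈ 168 K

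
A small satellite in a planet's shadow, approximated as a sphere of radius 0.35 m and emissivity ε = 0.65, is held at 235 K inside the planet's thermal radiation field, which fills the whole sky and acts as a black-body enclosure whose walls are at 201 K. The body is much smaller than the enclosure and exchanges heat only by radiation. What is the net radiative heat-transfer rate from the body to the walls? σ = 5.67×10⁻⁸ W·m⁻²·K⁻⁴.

For a small grey body in a large enclosure: P_net = εσA(T_body⁴ − T_wall⁴).
A = 4πr² = 1.539 m²; T_body⁴ − T_wall⁴ = 3.050×10⁹ − 1.632×10⁹ = 1.418×10⁹ K⁴.
|P_net| = 0.65·5.67×10⁻⁸·1.539·1.418×10⁹.

P_net ≈ 80.4 W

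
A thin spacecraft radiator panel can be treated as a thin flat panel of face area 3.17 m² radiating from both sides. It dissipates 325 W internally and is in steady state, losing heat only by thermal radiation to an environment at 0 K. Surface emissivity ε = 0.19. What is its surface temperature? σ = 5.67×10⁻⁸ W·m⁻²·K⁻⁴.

Steady state: internal power = radiated power, P = εσA T⁴.
Radiating area A = 2·3.17 = 6.340 m².
T⁴ = P/(εσA) = 325/(0.19·5.67×10⁻⁸·6.340) = 4.758×10⁹ K⁴.
T = (4.758×10⁹)^(1/4).

T ≈ 263 K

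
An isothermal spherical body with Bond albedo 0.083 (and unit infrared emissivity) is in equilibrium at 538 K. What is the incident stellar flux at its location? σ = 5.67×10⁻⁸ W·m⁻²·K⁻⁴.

(1−a)S·πr² = σ·4πr²·T⁴ ⇒ S = 4σT⁴/(1−a).
S = 4·5.67×10⁻⁸·8.378×10¹⁰/0.917.

S ≈ 20700 W/m²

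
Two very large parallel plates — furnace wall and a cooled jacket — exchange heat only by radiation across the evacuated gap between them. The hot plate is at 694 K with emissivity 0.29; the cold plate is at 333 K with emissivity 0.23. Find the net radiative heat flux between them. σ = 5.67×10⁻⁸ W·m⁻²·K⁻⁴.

For two infinite grey parallel plates, q = σ(T₁⁴ − T₂⁴)/(1/ε₁ + 1/ε₂ − 1).
T₁⁴ − T₂⁴ = 2.320×10¹¹ − 1.230×10¹⁰ = 2.197×10¹¹ K⁴.
1/ε₁ + 1/ε₂ − 1 = 3.448 + 4.348 − 1 = 6.796.
q = 5.67×10⁻⁸ × 2.197×10¹¹ / 6.796.

q ≈ 1830 W/m²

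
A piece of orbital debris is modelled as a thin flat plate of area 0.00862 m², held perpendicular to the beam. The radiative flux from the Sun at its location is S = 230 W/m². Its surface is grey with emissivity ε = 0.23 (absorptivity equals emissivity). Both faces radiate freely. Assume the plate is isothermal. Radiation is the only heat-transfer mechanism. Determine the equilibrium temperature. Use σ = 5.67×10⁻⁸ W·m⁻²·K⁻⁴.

At equilibrium, absorbed power = emitted power.
Absorbing cross-section = A = 0.008620 m²; emitting surface = 2A = 0.01724 m² (ratio 2).
εS·A_cross = εσ·A_surf·T⁴  ⇒  T⁴ = S/(2σ)   (ε cancels).
T⁴ = 230/(2·5.67×10⁻⁸) = 2.028×10⁹ K⁴.
T = (2.028×10⁹)^(1/4).

T ≈ 212 K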